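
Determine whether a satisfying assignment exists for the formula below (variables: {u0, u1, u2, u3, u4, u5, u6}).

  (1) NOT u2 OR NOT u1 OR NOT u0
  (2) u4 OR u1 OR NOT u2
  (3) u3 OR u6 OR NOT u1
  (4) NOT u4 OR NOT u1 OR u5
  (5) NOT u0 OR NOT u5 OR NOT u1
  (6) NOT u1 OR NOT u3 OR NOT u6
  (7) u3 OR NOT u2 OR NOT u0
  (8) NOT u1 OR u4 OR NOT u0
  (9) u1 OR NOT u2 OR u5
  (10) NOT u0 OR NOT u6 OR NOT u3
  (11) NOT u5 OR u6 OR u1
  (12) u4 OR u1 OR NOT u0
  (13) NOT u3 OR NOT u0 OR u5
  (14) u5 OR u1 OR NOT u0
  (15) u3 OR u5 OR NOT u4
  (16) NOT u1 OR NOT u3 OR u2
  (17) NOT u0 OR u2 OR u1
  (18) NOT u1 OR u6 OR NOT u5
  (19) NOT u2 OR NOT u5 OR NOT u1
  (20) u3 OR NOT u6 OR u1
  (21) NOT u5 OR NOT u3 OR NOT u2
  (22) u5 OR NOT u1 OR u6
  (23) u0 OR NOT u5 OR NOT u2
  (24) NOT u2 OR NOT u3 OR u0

Satisfiable

Try u2 = false.
Try u1 = false.
Unit clause (NOT u0) forces u0 = false.
Try u5 = false.
Try u3 = true.
Every clause is now satisfied; u4, u6 are unconstrained.
A satisfying assignment: u0: false; u1: false; u2: false; u3: true; u4: false; u5: false; u6: true.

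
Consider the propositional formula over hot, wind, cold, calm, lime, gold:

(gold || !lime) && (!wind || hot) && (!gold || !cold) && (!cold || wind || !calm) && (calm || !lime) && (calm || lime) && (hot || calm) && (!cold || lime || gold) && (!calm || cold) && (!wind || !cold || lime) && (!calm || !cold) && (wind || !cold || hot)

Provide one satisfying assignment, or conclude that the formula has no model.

Case gold = true:
(!cold) alone gives cold = false.
(!calm) alone gives calm = false.
(!lime) alone gives lime = false.
Now (lime) is unsatisfied and unit — conflict.
Backtrack on gold: now try gold = false.
(!lime) alone gives lime = false.
(calm) alone gives calm = true.
(!cold) alone gives cold = false.
Now (cold) is unsatisfied and unit — conflict.
Both values of gold lead to a conflict.

UNSATISFIABLE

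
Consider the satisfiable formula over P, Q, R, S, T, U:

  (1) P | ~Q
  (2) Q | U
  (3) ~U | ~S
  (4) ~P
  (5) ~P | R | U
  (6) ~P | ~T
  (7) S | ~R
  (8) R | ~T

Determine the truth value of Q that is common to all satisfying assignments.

False

Suppose Q = 1.
The clause (P) is unit, so P = 1.
But (~P) is also a unit clause — contradiction.
So every satisfying assignment has Q = False.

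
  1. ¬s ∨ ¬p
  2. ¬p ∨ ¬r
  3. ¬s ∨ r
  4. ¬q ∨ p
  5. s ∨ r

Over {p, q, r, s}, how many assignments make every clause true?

2

There are 2^4 = 16 truth assignments over (p, q, r, s).
Split on r. With r = True, the clauses containing r are satisfied and ¬r drops from the rest; 2 of the 2^3 = 8 assignments to the other variables satisfy what remains.
With r = False, by the same count on the reduced clause set, 0 assignments work.
Total: 2 + 0 = 2.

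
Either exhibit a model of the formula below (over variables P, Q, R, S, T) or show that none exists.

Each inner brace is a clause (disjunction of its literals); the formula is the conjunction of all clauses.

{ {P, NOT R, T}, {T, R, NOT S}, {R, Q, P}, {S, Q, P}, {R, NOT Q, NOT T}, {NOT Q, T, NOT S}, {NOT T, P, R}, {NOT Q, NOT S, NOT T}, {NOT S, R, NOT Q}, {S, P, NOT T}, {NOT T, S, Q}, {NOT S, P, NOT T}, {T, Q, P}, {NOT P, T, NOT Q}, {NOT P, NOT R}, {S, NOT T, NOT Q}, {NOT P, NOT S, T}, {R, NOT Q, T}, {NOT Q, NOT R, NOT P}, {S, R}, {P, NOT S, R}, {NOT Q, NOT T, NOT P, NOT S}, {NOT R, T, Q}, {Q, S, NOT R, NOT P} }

Branch on P: set P = true.
The clause (NOT R) is unit, so R = false.
The clause (S) is unit, so S = true.
The clause (T) is unit, so T = true.
The clause (NOT Q) is unit, so Q = false.
All clauses are satisfied.

P=true; Q=false; R=false; S=true; T=true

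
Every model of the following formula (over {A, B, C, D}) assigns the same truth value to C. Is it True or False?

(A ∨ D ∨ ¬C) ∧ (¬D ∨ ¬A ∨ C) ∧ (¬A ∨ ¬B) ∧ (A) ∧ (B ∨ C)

Suppose C = False.
The clause (A) is unit, so A = True.
The clause (¬D) is unit, so D = False.
The clause (¬B) is unit, so B = False.
But (B) is also a unit clause — contradiction.
So every satisfying assignment has C = True.

True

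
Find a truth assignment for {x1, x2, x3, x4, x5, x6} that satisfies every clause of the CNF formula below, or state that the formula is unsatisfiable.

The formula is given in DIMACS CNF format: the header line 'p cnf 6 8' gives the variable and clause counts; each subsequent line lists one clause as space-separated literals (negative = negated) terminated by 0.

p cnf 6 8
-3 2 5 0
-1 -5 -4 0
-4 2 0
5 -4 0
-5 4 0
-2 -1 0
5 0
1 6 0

Unit clause (x5) forces x5 = True.
Unit clause (x4) forces x4 = True.
Unit clause (¬x1) forces x1 = False.
Unit clause (x2) forces x2 = True.
Unit clause (x6) forces x6 = True.
No clause remains; x3 is free.

x1: False,  x2: True,  x3: True,  x4: True,  x5: True,  x6: True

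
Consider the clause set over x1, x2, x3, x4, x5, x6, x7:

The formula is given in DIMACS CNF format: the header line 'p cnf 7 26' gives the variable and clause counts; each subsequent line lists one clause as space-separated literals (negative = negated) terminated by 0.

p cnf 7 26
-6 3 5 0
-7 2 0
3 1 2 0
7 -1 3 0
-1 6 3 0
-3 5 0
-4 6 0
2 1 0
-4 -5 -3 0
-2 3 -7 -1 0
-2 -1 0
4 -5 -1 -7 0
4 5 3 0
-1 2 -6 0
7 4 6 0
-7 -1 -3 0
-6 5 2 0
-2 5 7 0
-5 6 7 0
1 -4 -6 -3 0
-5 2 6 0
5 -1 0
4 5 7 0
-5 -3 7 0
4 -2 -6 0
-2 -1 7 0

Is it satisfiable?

Suppose x7 = True.
The clause (x2) is unit, so x2 = True.
The clause (¬x1) is unit, so x1 = False.
Suppose x3 = False.
Suppose x6 = True.
The clause (x5) is unit, so x5 = True.
The clause (x4) is unit, so x4 = True.
All clauses are satisfied.
A satisfying assignment: x1=False; x2=True; x3=False; x4=True; x5=True; x6=True; x7=True.

Yes, satisfiable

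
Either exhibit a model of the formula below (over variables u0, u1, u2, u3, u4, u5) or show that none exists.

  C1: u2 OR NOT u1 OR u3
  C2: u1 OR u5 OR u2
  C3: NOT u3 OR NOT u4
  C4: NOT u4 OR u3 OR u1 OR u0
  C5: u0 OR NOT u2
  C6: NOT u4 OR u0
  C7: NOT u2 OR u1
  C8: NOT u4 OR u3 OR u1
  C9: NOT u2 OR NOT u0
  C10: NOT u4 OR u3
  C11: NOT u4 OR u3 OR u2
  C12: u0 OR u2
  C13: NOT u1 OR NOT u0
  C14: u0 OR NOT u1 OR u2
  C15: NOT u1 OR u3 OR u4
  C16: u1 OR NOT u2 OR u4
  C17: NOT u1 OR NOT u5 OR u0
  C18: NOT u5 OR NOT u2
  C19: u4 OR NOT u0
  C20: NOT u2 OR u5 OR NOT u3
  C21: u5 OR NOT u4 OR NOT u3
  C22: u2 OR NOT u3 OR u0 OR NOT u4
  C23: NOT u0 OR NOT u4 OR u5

Branch on u3: set u3 = false.
Unit clause (NOT u4) forces u4 = false.
Unit clause (NOT u1) forces u1 = false.
Unit clause (NOT u2) forces u2 = false.
Unit clause (u5) forces u5 = true.
Unit clause (u0) forces u0 = true.
But (NOT u0) is also a unit clause — contradiction.
So u3 must be the other value — set u3 = true.
Unit clause (NOT u4) forces u4 = false.
Unit clause (NOT u0) forces u0 = false.
Unit clause (NOT u2) forces u2 = false.
But (u2) is also a unit clause — contradiction.
Both values of u3 lead to a conflict.

UNSATISFIABLE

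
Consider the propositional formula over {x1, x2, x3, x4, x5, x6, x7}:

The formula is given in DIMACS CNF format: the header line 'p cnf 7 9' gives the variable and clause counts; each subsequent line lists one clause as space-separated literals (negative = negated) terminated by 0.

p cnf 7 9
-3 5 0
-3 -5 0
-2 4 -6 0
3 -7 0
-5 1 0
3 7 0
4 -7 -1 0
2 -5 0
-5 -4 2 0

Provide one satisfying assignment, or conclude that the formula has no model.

Try x3 = False.
Unit clause (¬x7) forces x7 = False.
But (x7) is also a unit clause — contradiction.
Backtrack on x3: now try x3 = True.
Unit clause (x5) forces x5 = True.
But (¬x5) is also a unit clause — contradiction.
Either choice for x3 ends in contradiction.

UNSATISFIABLE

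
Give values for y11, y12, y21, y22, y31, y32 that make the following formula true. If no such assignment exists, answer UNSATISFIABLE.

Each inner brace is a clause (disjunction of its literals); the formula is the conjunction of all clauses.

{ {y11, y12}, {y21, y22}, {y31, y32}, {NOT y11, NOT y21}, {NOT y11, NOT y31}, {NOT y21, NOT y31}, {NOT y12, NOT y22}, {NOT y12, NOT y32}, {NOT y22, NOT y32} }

UNSATISFIABLE

Branch on y11: set y11 = true.
From the singleton clause (NOT y21), y21 = false.
From the singleton clause (y22), y22 = true.
From the singleton clause (NOT y31), y31 = false.
From the singleton clause (y32), y32 = true.
Now (NOT y32) is unsatisfied and unit — conflict.
So y11 must be the other value — set y11 = false.
From the singleton clause (y12), y12 = true.
From the singleton clause (NOT y22), y22 = false.
From the singleton clause (y21), y21 = true.
From the singleton clause (NOT y31), y31 = false.
From the singleton clause (y32), y32 = true.
Now (NOT y32) is unsatisfied and unit — conflict.
Both values of y11 lead to a conflict.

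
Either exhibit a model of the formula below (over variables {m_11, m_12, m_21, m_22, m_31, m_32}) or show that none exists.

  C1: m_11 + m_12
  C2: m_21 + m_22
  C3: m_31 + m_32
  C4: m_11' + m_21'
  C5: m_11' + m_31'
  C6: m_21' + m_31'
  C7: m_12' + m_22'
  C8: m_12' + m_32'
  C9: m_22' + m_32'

Branch on m_11: set m_11 = 1.
From the singleton clause (m_21'), m_21 = 0.
From the singleton clause (m_22), m_22 = 1.
From the singleton clause (m_31'), m_31 = 0.
From the singleton clause (m_32), m_32 = 1.
That conflicts with the unit clause (m_32').
That branch fails; take m_11 = 0 instead.
From the singleton clause (m_12), m_12 = 1.
From the singleton clause (m_22'), m_22 = 0.
From the singleton clause (m_21), m_21 = 1.
From the singleton clause (m_31'), m_31 = 0.
From the singleton clause (m_32), m_32 = 1.
That conflicts with the unit clause (m_32').
Neither m_11 = 1 nor m_11 = 0 works.

UNSATISFIABLE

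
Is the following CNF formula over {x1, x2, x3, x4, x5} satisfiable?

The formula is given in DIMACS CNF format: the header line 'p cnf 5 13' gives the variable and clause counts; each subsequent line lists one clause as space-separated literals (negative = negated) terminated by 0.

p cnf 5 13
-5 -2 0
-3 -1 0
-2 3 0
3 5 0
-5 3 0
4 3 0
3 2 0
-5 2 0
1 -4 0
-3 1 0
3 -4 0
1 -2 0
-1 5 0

No

Try x5 = False.
Unit clause (x3) forces x3 = True.
Unit clause (¬x1) forces x1 = False.
That conflicts with the unit clause (x1).
So x5 must be the other value — set x5 = True.
Unit clause (¬x2) forces x2 = False.
That conflicts with the unit clause (x2).
Either choice for x5 ends in contradiction.
No assignment satisfies every clause.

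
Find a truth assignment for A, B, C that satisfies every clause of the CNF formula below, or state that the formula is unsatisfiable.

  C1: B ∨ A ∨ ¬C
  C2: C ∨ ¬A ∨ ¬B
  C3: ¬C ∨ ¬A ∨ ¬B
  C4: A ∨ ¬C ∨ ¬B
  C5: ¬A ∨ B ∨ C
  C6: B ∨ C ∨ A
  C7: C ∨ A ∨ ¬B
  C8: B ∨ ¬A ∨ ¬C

UNSATISFIABLE

Try B = True.
Try C = True.
Unit clause (¬A) forces A = False.
Now (A) is unsatisfied and unit — conflict.
Backtrack on C: now try C = False.
Unit clause (¬A) forces A = False.
Now (A) is unsatisfied and unit — conflict.
Both values of C lead to a conflict.
Backtrack on B: now try B = False.
Try A = True.
Unit clause (C) forces C = True.
Now (¬C) is unsatisfied and unit — conflict.
Backtrack on A: now try A = False.
Unit clause (¬C) forces C = False.
Now (C) is unsatisfied and unit — conflict.
Both values of A lead to a conflict.
Both values of B lead to a conflict.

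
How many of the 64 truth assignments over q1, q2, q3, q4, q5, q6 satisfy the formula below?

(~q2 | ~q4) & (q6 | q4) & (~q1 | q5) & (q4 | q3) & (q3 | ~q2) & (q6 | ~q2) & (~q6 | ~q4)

There are 2^6 = 64 truth assignments over (q1, q2, q3, q4, q5, q6).
Split on q6. With q6 = 1, the clauses containing q6 are satisfied and ~q6 drops from the rest; 6 of the 2^5 = 32 assignments to the other variables satisfy what remains.
With q6 = 0, by the same count on the reduced clause set, 6 assignments work.
(One model: q1=F, q2=F, q3=F, q4=T, q5=F, q6=F.)
Total: 6 + 6 = 12.

12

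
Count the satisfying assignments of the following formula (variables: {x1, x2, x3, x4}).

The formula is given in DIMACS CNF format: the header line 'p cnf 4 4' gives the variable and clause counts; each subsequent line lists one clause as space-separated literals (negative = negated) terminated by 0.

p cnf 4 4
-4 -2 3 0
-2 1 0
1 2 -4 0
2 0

There are 2^4 = 16 truth assignments over (x1, x2, x3, x4).
Check each against the 4 clauses (columns in the order x1, x2, x3, x4):
  F F F F  ✗ fails (x2)
  F F F T  ✗ fails (x1 ∨ x2 ∨ ¬x4)
  F F T F  ✗ fails (x2)
  F F T T  ✗ fails (x1 ∨ x2 ∨ ¬x4)
  F T F F  ✗ fails (¬x2 ∨ x1)
  F T F T  ✗ fails (¬x4 ∨ ¬x2 ∨ x3)
  F T T F  ✗ fails (¬x2 ∨ x1)
  F T T T  ✗ fails (¬x2 ∨ x1)
  T F F F  ✗ fails (x2)
  T F F T  ✗ fails (x2)
  T F T F  ✗ fails (x2)
  T F T T  ✗ fails (x2)
  T T F F  ✓ satisfies all
  T T F T  ✗ fails (¬x4 ∨ ¬x2 ∨ x3)
  T T T F  ✓ satisfies all
  T T T T  ✓ satisfies all
3 of the 16 rows are models.

3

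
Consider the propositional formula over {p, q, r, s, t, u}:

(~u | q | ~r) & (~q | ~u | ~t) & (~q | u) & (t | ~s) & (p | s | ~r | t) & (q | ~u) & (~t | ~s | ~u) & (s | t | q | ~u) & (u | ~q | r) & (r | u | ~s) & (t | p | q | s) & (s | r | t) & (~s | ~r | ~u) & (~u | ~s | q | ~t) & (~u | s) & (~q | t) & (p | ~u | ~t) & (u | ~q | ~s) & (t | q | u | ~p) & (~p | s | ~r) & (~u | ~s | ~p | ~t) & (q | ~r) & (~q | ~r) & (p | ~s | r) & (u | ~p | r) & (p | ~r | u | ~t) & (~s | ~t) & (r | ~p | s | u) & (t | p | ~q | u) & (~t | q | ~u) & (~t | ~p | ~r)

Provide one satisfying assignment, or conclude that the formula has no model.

Branch on q: set q = 0.
(~u) alone gives u = 0.
(~r) alone gives r = 0.
(~s) alone gives s = 0.
(t) alone gives t = 1.
(~p) alone gives p = 0.
All clauses are satisfied.

p=0, q=0, r=0, s=0, t=1, u=0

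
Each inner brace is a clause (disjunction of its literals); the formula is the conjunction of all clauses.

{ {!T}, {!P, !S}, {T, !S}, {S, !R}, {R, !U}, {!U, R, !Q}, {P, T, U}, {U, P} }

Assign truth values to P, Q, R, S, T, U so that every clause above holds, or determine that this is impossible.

From the singleton clause (!T), T = false.
From the singleton clause (!S), S = false.
From the singleton clause (!R), R = false.
From the singleton clause (!U), U = false.
From the singleton clause (P), P = true.
No clause remains; Q is free.

P ↦ true,  Q ↦ false,  R ↦ false,  S ↦ false,  T ↦ false,  U ↦ false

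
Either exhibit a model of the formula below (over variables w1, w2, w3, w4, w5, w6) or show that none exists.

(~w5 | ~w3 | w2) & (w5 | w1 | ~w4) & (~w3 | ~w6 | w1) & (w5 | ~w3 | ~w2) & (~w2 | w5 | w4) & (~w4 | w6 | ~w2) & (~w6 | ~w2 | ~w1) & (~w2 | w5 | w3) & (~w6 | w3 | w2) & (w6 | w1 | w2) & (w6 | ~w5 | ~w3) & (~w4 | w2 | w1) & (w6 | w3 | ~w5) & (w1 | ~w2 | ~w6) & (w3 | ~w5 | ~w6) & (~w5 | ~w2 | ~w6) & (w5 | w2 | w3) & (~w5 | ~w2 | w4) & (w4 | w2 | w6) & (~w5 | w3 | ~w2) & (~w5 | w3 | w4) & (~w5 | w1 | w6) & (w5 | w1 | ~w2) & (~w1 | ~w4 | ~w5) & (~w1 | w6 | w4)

w1=1; w2=0; w3=1; w4=1; w5=0; w6=0

Suppose w5 = 0.
Suppose w1 = 1.
Suppose w3 = 1.
(~w2) alone gives w2 = 0.
Suppose w4 = 1.
All clauses hold; w6 can take either value.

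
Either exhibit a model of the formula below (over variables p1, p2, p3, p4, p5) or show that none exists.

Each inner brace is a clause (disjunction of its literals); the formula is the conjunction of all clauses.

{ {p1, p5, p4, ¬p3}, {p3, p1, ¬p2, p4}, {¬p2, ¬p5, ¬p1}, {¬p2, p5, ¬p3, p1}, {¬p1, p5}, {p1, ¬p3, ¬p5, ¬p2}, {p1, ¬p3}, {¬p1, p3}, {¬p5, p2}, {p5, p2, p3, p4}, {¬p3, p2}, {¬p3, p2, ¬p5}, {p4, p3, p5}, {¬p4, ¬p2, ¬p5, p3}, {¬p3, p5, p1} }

p1=False,  p2=False,  p3=False,  p4=True,  p5=False

Branch on p1: set p1 = False.
From the singleton clause (¬p3), p3 = False.
Branch on p2: set p2 = False.
From the singleton clause (¬p5), p5 = False.
From the singleton clause (p4), p4 = True.
This assignment satisfies each clause.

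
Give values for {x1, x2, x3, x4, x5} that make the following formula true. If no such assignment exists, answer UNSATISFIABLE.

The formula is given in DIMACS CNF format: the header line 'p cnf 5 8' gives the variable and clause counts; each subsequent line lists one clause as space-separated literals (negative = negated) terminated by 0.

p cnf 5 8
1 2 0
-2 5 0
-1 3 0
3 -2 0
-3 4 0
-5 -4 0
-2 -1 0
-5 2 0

Try x1 = True.
The clause (x3) is unit, so x3 = True.
The clause (x4) is unit, so x4 = True.
The clause (¬x5) is unit, so x5 = False.
The clause (¬x2) is unit, so x2 = False.
All clauses are satisfied.

x1=True,  x2=False,  x3=True,  x4=True,  x5=False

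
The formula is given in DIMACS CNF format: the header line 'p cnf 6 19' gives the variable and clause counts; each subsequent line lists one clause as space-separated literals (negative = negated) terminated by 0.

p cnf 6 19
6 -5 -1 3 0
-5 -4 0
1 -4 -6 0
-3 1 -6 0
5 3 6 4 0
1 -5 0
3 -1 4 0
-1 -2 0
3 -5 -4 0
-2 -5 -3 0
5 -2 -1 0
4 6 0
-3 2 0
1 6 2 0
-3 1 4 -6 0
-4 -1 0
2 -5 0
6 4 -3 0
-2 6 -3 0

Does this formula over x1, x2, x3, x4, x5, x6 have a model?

Yes

Branch on x5: set x5 = False.
Branch on x1: set x1 = False.
Branch on x4: set x4 = False.
Unit clause (x6) forces x6 = True.
Unit clause (¬x3) forces x3 = False.
No clause remains; x2 is free.
A satisfying assignment: x1: False; x2: True; x3: False; x4: False; x5: False; x6: True.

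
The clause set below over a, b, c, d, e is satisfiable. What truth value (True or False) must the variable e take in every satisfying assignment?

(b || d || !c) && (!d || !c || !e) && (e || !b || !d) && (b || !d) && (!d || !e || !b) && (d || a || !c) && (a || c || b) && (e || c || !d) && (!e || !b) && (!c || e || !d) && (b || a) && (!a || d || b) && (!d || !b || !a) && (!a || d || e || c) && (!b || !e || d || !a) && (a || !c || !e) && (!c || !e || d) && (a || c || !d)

False

Suppose e = true.
The clause (!b) is unit, so b = false.
The clause (!d) is unit, so d = false.
The clause (!c) is unit, so c = false.
The clause (a) is unit, so a = true.
But (!a) is also a unit clause — contradiction.
So every satisfying assignment has e = False.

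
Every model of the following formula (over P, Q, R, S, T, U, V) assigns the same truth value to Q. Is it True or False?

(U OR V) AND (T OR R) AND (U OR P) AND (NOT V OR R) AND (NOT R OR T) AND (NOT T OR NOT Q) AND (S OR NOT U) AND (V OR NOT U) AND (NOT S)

Suppose Q = true.
(NOT T) alone gives T = false.
(R) alone gives R = true.
That conflicts with the unit clause (NOT R).
So every satisfying assignment has Q = False.

False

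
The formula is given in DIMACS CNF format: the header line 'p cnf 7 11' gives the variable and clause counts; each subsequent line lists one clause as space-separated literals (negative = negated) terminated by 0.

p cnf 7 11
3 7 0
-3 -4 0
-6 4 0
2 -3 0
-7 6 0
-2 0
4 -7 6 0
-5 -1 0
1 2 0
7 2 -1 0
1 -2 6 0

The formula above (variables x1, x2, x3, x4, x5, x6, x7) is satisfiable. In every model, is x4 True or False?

True

Suppose x4 = False.
From the singleton clause (¬x6), x6 = False.
From the singleton clause (¬x7), x7 = False.
From the singleton clause (x3), x3 = True.
From the singleton clause (x2), x2 = True.
Now (¬x2) is unsatisfied and unit — conflict.
So every satisfying assignment has x4 = True.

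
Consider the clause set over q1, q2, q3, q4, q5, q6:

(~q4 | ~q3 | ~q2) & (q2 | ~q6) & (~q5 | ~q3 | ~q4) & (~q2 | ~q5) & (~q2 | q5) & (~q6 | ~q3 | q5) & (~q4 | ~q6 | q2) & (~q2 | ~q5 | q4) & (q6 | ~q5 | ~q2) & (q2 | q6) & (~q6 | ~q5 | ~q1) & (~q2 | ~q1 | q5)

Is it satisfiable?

Case q2 = 1:
From the singleton clause (~q5), q5 = 0.
But (q5) is also a unit clause — contradiction.
So q2 must be the other value — set q2 = 0.
From the singleton clause (~q6), q6 = 0.
But (q6) is also a unit clause — contradiction.
Neither q2 = 1 nor q2 = 0 works.
No assignment satisfies every clause.

No, unsatisfiable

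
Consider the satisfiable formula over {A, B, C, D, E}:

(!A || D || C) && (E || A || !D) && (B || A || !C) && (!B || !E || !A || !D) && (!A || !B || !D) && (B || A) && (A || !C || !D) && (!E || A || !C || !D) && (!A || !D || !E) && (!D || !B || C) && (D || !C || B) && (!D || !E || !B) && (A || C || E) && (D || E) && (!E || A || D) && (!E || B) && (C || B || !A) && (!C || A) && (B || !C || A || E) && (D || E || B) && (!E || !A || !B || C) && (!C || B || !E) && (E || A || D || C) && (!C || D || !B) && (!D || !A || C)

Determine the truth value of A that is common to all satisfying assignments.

Suppose A = false.
Unit clause (B) forces B = true.
Unit clause (!C) forces C = false.
Unit clause (!D) forces D = false.
Unit clause (E) forces E = true.
That conflicts with the unit clause (!E).
So every satisfying assignment has A = True.

True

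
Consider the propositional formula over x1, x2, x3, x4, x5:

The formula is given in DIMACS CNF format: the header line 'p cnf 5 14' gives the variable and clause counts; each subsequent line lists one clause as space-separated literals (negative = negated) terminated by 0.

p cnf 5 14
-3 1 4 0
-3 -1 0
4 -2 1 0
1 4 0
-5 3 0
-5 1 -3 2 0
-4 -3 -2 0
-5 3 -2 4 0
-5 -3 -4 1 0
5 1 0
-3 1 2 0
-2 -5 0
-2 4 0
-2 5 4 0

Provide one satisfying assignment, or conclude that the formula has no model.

Case x3 = False:
From the singleton clause (¬x5), x5 = False.
From the singleton clause (x1), x1 = True.
Case x2 = True:
From the singleton clause (x4), x4 = True.
This assignment satisfies each clause.

x1 ↦ True; x2 ↦ True; x3 ↦ False; x4 ↦ True; x5 ↦ False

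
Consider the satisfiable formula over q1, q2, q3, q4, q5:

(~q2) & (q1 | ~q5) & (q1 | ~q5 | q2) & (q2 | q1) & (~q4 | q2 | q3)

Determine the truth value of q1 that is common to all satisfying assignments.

Suppose q1 = 0.
(~q2) alone gives q2 = 0.
Now (q2) is unsatisfied and unit — conflict.
So every satisfying assignment has q1 = True.

True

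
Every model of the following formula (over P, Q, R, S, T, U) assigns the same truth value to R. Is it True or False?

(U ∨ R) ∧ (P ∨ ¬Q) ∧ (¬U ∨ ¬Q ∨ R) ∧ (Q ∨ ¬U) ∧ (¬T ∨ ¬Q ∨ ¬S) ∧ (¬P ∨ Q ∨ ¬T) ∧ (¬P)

True

Suppose R = False.
(U) alone gives U = True.
(¬Q) alone gives Q = False.
Now (Q) is unsatisfied and unit — conflict.
So every satisfying assignment has R = True.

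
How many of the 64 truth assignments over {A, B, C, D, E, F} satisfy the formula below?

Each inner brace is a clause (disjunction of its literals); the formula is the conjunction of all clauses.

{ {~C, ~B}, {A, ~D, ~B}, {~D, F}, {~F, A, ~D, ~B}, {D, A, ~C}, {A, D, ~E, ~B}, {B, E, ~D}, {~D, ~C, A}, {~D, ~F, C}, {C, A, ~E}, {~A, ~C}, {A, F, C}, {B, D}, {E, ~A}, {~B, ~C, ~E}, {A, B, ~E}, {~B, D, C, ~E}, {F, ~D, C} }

1

There are 2^6 = 64 truth assignments over (A, B, C, D, E, F).
Split on B. With B = 1, the clauses containing B are satisfied and ~B drops from the rest; 1 of the 2^5 = 32 assignments to the other variables satisfy what remains.
With B = 0, by the same count on the reduced clause set, 0 assignments work.
(One model: A=F, B=T, C=F, D=F, E=F, F=T.)
Total: 1 + 0 = 1.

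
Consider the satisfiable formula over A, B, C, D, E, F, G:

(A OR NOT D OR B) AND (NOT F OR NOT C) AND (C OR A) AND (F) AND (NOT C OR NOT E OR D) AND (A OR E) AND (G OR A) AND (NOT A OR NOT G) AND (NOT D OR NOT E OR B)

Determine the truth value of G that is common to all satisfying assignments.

Suppose G = true.
The clause (F) is unit, so F = true.
The clause (NOT C) is unit, so C = false.
The clause (A) is unit, so A = true.
That conflicts with the unit clause (NOT A).
So every satisfying assignment has G = False.

False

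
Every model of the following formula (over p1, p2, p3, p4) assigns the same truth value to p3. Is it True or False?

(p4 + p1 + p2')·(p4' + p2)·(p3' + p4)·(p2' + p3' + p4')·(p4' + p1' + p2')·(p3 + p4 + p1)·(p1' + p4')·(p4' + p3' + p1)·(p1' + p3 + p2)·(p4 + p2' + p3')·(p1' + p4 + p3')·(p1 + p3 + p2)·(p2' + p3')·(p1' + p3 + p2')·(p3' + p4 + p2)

Suppose p3 = 1.
From the singleton clause (p4), p4 = 1.
From the singleton clause (p2), p2 = 1.
Now (p2') is unsatisfied and unit — conflict.
So every satisfying assignment has p3 = False.

False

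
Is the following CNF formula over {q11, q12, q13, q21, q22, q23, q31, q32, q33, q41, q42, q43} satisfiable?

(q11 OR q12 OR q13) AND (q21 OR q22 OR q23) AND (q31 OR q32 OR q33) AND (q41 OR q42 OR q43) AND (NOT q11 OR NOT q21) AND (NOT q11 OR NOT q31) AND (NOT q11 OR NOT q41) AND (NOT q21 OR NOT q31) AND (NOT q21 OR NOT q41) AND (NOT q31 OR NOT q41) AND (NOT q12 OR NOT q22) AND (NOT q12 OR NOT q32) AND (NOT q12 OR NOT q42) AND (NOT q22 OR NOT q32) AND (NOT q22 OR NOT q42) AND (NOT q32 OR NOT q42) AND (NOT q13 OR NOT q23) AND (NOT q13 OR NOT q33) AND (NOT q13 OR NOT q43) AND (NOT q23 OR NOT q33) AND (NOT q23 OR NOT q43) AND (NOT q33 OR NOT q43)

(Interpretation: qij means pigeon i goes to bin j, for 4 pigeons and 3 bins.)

Case q11 = false:
Case q12 = true:
The clause (NOT q22) is unit, so q22 = false.
The clause (NOT q32) is unit, so q32 = false.
The clause (NOT q42) is unit, so q42 = false.
Case q21 = true:
The clause (NOT q31) is unit, so q31 = false.
The clause (q33) is unit, so q33 = true.
The clause (NOT q41) is unit, so q41 = false.
The clause (q43) is unit, so q43 = true.
But (NOT q43) is also a unit clause — contradiction.
Undo q21 and try q21 = false.
The clause (q23) is unit, so q23 = true.
The clause (NOT q13) is unit, so q13 = false.
The clause (NOT q33) is unit, so q33 = false.
The clause (q31) is unit, so q31 = true.
The clause (NOT q41) is unit, so q41 = false.
The clause (q43) is unit, so q43 = true.
But (NOT q43) is also a unit clause — contradiction.
Either choice for q21 ends in contradiction.
Undo q12 and try q12 = false.
The clause (q13) is unit, so q13 = true.
The clause (NOT q23) is unit, so q23 = false.
The clause (NOT q33) is unit, so q33 = false.
The clause (NOT q43) is unit, so q43 = false.
Case q21 = true:
The clause (NOT q31) is unit, so q31 = false.
The clause (q32) is unit, so q32 = true.
The clause (NOT q41) is unit, so q41 = false.
The clause (q42) is unit, so q42 = true.
But (NOT q42) is also a unit clause — contradiction.
Undo q21 and try q21 = false.
The clause (q22) is unit, so q22 = true.
The clause (NOT q32) is unit, so q32 = false.
The clause (q31) is unit, so q31 = true.
The clause (NOT q41) is unit, so q41 = false.
The clause (q42) is unit, so q42 = true.
But (NOT q42) is also a unit clause — contradiction.
Either choice for q21 ends in contradiction.
Either choice for q12 ends in contradiction.
Undo q11 and try q11 = true.
The clause (NOT q21) is unit, so q21 = false.
The clause (NOT q31) is unit, so q31 = false.
The clause (NOT q41) is unit, so q41 = false.
Case q22 = true:
The clause (NOT q12) is unit, so q12 = false.
The clause (NOT q32) is unit, so q32 = false.
The clause (q33) is unit, so q33 = true.
The clause (NOT q42) is unit, so q42 = false.
The clause (q43) is unit, so q43 = true.
But (NOT q43) is also a unit clause — contradiction.
Undo q22 and try q22 = false.
The clause (q23) is unit, so q23 = true.
The clause (NOT q13) is unit, so q13 = false.
The clause (NOT q33) is unit, so q33 = false.
The clause (q32) is unit, so q32 = true.
The clause (NOT q12) is unit, so q12 = false.
The clause (NOT q42) is unit, so q42 = false.
The clause (q43) is unit, so q43 = true.
But (NOT q43) is also a unit clause — contradiction.
Either choice for q22 ends in contradiction.
Either choice for q11 ends in contradiction.
No assignment satisfies every clause.

No, unsatisfiable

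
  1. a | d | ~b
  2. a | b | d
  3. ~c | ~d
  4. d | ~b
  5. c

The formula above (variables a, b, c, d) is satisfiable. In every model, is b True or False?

Suppose b = 1.
(d) alone gives d = 1.
(~c) alone gives c = 0.
That conflicts with the unit clause (c).
So every satisfying assignment has b = False.

False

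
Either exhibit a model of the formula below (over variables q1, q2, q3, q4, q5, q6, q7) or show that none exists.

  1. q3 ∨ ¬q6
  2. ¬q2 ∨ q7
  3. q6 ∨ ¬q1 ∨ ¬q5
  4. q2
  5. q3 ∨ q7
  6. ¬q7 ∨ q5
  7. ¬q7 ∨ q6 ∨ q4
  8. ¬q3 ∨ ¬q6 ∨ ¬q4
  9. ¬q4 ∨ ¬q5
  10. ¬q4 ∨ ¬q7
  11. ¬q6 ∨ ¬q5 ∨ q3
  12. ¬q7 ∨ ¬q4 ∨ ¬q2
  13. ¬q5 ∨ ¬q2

UNSATISFIABLE

Unit clause (q2) forces q2 = True.
Unit clause (q7) forces q7 = True.
Unit clause (q5) forces q5 = True.
But (¬q5) is also a unit clause — contradiction.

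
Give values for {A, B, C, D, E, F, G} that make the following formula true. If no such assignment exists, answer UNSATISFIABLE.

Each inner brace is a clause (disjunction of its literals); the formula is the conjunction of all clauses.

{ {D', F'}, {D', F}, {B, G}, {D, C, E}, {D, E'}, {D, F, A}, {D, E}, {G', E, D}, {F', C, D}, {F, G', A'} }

UNSATISFIABLE

Suppose D = 0.
From the singleton clause (E'), E = 0.
But (E) is also a unit clause — contradiction.
Undo D and try D = 1.
From the singleton clause (F'), F = 0.
But (F) is also a unit clause — contradiction.
Either choice for D ends in contradiction.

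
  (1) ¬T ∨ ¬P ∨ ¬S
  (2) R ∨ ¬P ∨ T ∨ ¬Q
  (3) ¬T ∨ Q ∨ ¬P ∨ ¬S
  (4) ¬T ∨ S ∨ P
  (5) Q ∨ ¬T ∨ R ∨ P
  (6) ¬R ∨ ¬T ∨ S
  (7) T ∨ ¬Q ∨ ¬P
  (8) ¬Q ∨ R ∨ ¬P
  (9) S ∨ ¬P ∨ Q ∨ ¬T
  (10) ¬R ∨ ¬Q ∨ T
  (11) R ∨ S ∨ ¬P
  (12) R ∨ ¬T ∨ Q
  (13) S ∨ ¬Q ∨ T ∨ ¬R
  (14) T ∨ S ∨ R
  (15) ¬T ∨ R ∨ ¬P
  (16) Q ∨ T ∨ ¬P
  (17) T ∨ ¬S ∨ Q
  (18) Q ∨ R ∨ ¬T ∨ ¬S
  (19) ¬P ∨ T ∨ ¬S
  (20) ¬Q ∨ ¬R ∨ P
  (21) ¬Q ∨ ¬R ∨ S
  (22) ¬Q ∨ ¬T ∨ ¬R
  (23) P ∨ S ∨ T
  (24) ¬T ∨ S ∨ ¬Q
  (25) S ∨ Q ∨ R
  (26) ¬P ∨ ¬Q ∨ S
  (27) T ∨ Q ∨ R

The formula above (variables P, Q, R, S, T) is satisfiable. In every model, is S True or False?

Suppose S = False.
Suppose T = False.
From the singleton clause (R), R = True.
From the singleton clause (¬Q), Q = False.
From the singleton clause (¬P), P = False.
That conflicts with the unit clause (P).
Backtrack on T: now try T = True.
From the singleton clause (P), P = True.
From the singleton clause (¬R), R = False.
That conflicts with the unit clause (R).
Both values of T lead to a conflict.
So every satisfying assignment has S = True.

True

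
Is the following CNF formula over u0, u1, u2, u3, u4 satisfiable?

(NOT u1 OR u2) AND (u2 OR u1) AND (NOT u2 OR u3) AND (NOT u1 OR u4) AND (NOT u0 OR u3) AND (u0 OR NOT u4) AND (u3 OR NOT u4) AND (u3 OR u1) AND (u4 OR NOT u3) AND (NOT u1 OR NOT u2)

Case u1 = false:
(u2) alone gives u2 = true.
(u3) alone gives u3 = true.
(u4) alone gives u4 = true.
(u0) alone gives u0 = true.
Every clause now holds.
A satisfying assignment: u0 ↦ true, u1 ↦ false, u2 ↦ true, u3 ↦ true, u4 ↦ true.

Yes, satisfiable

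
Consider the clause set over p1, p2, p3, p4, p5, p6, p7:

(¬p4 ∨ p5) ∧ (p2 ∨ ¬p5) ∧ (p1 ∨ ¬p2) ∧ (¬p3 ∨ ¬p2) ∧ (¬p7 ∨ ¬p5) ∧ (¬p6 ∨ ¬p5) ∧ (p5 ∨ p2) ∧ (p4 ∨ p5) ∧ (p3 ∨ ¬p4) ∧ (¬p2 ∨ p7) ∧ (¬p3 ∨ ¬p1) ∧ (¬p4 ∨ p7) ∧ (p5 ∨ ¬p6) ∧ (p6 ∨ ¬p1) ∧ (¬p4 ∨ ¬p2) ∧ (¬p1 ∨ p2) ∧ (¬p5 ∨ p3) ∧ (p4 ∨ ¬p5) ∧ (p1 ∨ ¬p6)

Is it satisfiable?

Suppose p4 = False.
Unit clause (p5) forces p5 = True.
That conflicts with the unit clause (¬p5).
That branch fails; take p4 = True instead.
Unit clause (p5) forces p5 = True.
Unit clause (p2) forces p2 = True.
That conflicts with the unit clause (¬p2).
Neither p4 = True nor p4 = False works.
No assignment satisfies every clause.

No, unsatisfiable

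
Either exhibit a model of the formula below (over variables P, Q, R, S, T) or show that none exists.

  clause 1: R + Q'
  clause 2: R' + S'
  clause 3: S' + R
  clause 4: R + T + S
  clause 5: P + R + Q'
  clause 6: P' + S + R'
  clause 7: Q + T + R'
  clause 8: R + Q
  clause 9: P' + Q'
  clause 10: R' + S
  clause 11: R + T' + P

UNSATISFIABLE

Suppose R = 1.
Unit clause (S') forces S = 0.
Now (S) is unsatisfied and unit — conflict.
Undo R and try R = 0.
Unit clause (Q') forces Q = 0.
Now (Q) is unsatisfied and unit — conflict.
Either choice for R ends in contradiction.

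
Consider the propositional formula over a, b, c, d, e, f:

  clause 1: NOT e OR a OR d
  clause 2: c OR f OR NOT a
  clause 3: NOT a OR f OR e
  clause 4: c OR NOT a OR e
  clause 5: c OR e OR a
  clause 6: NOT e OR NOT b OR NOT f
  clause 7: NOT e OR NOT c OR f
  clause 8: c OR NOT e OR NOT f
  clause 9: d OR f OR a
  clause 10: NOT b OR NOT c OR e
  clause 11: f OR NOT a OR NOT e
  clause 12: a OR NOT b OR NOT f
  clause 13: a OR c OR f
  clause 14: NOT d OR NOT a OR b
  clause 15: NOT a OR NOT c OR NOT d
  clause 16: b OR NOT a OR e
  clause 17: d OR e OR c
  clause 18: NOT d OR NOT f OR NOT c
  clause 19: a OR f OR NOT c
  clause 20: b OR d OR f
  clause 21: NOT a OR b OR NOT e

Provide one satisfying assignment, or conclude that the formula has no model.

Branch on e: set e = false.
Branch on a: set a = false.
(c) alone gives c = true.
(NOT b) alone gives b = false.
(f) alone gives f = true.
(NOT d) alone gives d = false.
All clauses are satisfied.

a ↦ false; b ↦ false; c ↦ true; d ↦ false; e ↦ false; f ↦ true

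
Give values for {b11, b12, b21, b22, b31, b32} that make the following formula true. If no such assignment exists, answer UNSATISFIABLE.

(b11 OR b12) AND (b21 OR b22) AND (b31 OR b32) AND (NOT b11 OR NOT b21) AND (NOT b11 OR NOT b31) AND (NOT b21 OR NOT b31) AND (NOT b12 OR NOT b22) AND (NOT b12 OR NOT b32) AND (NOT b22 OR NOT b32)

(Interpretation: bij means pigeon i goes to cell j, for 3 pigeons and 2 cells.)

UNSATISFIABLE

Try b11 = true.
(NOT b21) alone gives b21 = false.
(b22) alone gives b22 = true.
(NOT b31) alone gives b31 = false.
(b32) alone gives b32 = true.
That conflicts with the unit clause (NOT b32).
Undo b11 and try b11 = false.
(b12) alone gives b12 = true.
(NOT b22) alone gives b22 = false.
(b21) alone gives b21 = true.
(NOT b31) alone gives b31 = false.
(b32) alone gives b32 = true.
That conflicts with the unit clause (NOT b32).
Neither b11 = true nor b11 = false works.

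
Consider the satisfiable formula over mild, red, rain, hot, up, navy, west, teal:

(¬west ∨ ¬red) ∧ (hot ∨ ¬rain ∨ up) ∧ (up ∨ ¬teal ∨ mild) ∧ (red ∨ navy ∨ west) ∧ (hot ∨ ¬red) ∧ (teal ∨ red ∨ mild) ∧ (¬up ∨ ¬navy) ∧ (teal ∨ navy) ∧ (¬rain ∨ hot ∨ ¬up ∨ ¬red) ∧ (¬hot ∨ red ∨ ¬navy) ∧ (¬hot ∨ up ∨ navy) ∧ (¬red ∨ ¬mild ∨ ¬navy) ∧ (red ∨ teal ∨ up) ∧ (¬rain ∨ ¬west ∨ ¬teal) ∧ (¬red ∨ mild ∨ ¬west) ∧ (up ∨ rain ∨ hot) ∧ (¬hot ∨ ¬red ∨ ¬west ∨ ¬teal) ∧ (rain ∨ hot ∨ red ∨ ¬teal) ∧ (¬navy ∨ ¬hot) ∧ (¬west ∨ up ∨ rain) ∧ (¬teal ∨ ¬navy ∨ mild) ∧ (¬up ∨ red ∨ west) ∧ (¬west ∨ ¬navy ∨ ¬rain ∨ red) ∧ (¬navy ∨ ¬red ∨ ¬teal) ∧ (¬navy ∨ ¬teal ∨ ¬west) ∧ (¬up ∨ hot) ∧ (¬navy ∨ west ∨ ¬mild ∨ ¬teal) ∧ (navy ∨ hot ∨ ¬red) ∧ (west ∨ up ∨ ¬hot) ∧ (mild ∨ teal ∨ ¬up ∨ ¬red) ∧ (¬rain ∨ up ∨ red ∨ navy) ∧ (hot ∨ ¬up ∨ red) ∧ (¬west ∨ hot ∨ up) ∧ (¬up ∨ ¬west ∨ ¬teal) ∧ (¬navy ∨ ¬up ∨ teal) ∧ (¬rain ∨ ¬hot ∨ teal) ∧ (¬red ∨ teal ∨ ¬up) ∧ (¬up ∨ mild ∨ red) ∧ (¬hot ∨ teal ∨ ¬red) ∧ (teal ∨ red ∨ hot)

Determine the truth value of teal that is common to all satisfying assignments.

Suppose teal = False.
Unit clause (navy) forces navy = True.
Unit clause (¬up) forces up = False.
Unit clause (red) forces red = True.
Unit clause (¬west) forces west = False.
Unit clause (hot) forces hot = True.
But (¬hot) is also a unit clause — contradiction.
So every satisfying assignment has teal = True.

True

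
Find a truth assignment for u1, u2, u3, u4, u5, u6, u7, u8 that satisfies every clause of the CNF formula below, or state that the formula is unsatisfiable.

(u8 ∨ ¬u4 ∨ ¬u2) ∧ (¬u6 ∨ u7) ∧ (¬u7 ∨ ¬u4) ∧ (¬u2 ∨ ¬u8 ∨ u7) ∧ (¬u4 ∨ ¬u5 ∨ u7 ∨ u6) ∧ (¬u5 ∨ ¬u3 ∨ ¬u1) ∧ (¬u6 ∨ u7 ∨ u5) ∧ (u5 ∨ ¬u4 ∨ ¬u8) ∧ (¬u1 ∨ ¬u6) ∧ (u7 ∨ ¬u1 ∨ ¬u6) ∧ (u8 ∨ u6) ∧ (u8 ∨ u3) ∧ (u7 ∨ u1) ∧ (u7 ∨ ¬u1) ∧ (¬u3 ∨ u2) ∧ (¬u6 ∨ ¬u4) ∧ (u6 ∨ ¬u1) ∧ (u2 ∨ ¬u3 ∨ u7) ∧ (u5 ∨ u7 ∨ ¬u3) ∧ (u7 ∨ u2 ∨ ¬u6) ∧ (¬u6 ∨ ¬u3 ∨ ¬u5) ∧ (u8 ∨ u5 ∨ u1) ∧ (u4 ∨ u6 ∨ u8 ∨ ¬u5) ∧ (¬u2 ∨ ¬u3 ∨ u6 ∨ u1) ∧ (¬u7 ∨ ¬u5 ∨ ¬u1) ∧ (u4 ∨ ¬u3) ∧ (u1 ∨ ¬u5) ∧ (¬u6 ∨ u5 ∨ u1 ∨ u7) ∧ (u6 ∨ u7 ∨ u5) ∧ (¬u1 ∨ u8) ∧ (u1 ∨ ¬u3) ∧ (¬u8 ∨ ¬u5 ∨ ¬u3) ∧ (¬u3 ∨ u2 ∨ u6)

u1=False; u2=True; u3=False; u4=False; u5=False; u6=False; u7=True; u8=True

Try u6 = False.
The clause (u8) is unit, so u8 = True.
The clause (¬u1) is unit, so u1 = False.
The clause (u7) is unit, so u7 = True.
The clause (¬u4) is unit, so u4 = False.
The clause (¬u3) is unit, so u3 = False.
The clause (¬u5) is unit, so u5 = False.
Every clause is now satisfied; u2 is unconstrained.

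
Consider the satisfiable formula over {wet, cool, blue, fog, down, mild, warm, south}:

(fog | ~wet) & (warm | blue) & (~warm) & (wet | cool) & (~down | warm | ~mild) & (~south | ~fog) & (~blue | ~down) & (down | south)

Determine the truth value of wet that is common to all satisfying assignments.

False

Suppose wet = 1.
(fog) alone gives fog = 1.
(~warm) alone gives warm = 0.
(blue) alone gives blue = 1.
(~south) alone gives south = 0.
(~down) alone gives down = 0.
Now (down) is unsatisfied and unit — conflict.
So every satisfying assignment has wet = False.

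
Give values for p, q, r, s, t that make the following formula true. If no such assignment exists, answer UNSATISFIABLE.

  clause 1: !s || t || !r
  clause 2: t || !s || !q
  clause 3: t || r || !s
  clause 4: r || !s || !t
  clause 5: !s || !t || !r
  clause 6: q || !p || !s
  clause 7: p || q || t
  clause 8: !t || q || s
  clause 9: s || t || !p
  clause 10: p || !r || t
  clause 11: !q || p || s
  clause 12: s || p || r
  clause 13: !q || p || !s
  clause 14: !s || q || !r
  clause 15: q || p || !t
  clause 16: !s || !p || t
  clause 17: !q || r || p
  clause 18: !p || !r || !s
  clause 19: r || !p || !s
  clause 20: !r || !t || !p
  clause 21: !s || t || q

Try s = false.
Try t = true.
The clause (q) is unit, so q = true.
The clause (p) is unit, so p = true.
The clause (!r) is unit, so r = false.
Every clause now holds.

p=true; q=true; r=false; s=false; t=true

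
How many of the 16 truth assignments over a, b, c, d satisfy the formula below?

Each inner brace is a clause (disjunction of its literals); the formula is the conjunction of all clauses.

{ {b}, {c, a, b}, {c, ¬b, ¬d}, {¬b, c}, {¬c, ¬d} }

There are 2^4 = 16 truth assignments over (a, b, c, d).
Split on a. With a = True, the clauses containing a are satisfied and ¬a drops from the rest; 1 of the 2^3 = 8 assignments to the other variables satisfy what remains.
With a = False, by the same count on the reduced clause set, 1 assignment works.
(One model: a=F, b=T, c=T, d=F.)
Total: 1 + 1 = 2.

2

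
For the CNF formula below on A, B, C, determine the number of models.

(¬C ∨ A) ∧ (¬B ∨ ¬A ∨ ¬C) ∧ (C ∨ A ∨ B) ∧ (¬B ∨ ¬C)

4

There are 2^3 = 8 truth assignments over (A, B, C).
Check each against the 4 clauses (columns in the order A, B, C):
  F F F  ✗ fails (C ∨ A ∨ B)
  F F T  ✗ fails (¬C ∨ A)
  F T F  ✓ satisfies all
  F T T  ✗ fails (¬C ∨ A)
  T F F  ✓ satisfies all
  T F T  ✓ satisfies all
  T T F  ✓ satisfies all
  T T T  ✗ fails (¬B ∨ ¬A ∨ ¬C)
4 of the 8 rows are models.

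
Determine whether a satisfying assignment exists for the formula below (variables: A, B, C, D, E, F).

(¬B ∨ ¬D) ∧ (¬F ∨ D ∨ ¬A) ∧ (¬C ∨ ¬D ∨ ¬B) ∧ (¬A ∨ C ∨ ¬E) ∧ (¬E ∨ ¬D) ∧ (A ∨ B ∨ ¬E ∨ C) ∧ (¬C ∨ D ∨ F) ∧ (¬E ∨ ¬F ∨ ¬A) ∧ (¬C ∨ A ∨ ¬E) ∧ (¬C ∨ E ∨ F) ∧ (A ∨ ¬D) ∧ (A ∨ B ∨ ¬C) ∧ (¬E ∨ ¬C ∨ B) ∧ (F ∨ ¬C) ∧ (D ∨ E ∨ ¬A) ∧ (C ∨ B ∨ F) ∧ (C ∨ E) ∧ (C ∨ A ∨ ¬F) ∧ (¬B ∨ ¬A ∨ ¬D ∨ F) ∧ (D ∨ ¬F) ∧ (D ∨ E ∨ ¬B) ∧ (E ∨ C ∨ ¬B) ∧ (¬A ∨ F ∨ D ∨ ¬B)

Yes, satisfiable

Case B = False:
Case E = False:
The clause (C) is unit, so C = True.
The clause (F) is unit, so F = True.
The clause (A) is unit, so A = True.
The clause (D) is unit, so D = True.
All clauses are satisfied.
A satisfying assignment: A: True, B: False, C: True, D: True, E: False, F: True.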